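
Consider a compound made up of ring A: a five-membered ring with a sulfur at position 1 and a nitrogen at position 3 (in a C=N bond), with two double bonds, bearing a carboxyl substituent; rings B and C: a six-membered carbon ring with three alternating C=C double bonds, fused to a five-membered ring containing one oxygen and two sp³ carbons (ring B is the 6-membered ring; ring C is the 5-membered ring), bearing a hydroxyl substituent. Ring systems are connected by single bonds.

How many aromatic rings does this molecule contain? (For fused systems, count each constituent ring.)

Ring A is planar and fully conjugated; 2 ring double bonds (4 π electrons) plus a heteroatom lone pair (2) give 6 π electrons. Since 6 = 4n+2 (n=1), ring A is aromatic (thiazole).
Ring B is fully conjugated (every ring atom contributes a p orbital); 3 ring double bonds give 6 π electrons. 6 = 4(1)+2, so ring B is aromatic (benzene ring).
Ring C has two sp³ carbons, so it is not fully conjugated — not aromatic (oxolane ring).
Aromatic: A, B. Total: 2.

2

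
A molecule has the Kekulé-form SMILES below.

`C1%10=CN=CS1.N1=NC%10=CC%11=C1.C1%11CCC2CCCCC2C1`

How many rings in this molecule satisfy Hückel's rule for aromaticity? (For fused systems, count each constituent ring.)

2

The SMILES encodes a five-membered ring with a sulfur at position 1 and a nitrogen at position 3 (in a C=N bond), with two double bonds; a six-membered ring with two adjacent nitrogens and three alternating double bonds; two fused six-membered saturated carbon rings.
The 5-membered ring with one sulfur and one =N– has a continuous p-orbital overlap around the ring; 2 ring double bonds (4 π electrons) plus a heteroatom lone pair (2) give 6 π electrons. That satisfies 4n+2 with n=1, so it is aromatic (thiazole).
The 6-membered ring with two nitrogens (1,2) is fully conjugated (every ring atom contributes a p orbital); 3 ring double bonds give 6 π electrons. That satisfies 4n+2 with n=1, so it is aromatic (pyridazine).
The 6-membered ring has only sp³ atoms, so it is not fully conjugated — not aromatic (cyclohexane ring).
The second 6-membered ring has only sp³ atoms, so it is not fully conjugated — not aromatic (cyclohexane ring).
2 of the 4 rings are aromatic. Total: 2.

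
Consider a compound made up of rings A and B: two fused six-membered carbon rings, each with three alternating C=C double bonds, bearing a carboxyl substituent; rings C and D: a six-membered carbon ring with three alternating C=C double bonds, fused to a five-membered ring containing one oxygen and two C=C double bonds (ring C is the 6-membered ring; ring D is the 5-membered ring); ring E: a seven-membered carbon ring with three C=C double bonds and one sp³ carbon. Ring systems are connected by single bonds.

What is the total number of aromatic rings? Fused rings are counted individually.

4

Rings A and B form a fused bicyclic system with 10 sp² atoms and 10 π electrons from ring double bonds. 10 = 4(2)+2, so the system is aromatic and both rings count as aromatic (naphthalene).
Rings C and D form a fused bicyclic system (with one oxygen) with 9 sp² atoms and 10 π electrons from ring double bonds plus a heteroatom lone pair. 10 = 4(2)+2, so the system is aromatic and both rings count as aromatic (benzofuran).
Ring E has one sp³ carbon, so it is not fully conjugated — not aromatic (cycloheptatriene).
Aromatic: A, B, C, D. Total: 4.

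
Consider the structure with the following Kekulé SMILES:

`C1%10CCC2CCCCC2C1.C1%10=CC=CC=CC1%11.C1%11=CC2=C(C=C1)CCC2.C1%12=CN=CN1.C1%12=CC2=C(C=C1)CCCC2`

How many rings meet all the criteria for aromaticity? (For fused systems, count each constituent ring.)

3

The SMILES encodes two fused six-membered saturated carbon rings; a seven-membered carbon ring with three C=C double bonds and one sp³ carbon; a six-membered carbon ring with three alternating C=C double bonds, fused to a saturated five-membered carbon ring; a five-membered ring with nitrogens at positions 1 and 3 (one bearing H, one in a C=N bond) and two double bonds; a six-membered carbon ring with three alternating C=C double bonds, fused to a saturated six-membered carbon ring.
The 6-membered ring has only sp³ atoms, so it is not fully conjugated — not aromatic (cyclohexane ring).
The second 6-membered ring has only sp³ atoms, so it is not fully conjugated — not aromatic (cyclohexane ring).
The 7-membered ring has one sp³ carbon, so it is not fully conjugated — not aromatic (cycloheptatriene).
The third 6-membered ring is planar and fully conjugated; 3 ring double bonds give 6 π electrons. 6 = 4(1)+2, so it is aromatic (benzene ring).
The 5-membered ring has three sp³ carbons, so it is not fully conjugated — not aromatic (cyclopentane ring).
The 5-membered ring with two nitrogens (one N–H, one =N–) has a continuous p-orbital overlap around the ring; 2 ring double bonds (4 π electrons) plus a heteroatom lone pair (2) give 6 π electrons. 6 = 4(1)+2, so it is aromatic (imidazole).
The fourth 6-membered ring is fully conjugated (every ring atom contributes a p orbital); 3 ring double bonds give 6 π electrons. Since 6 = 4n+2 (n=1), it is aromatic (benzene ring).
The fifth 6-membered ring has four sp³ carbons, so it is not fully conjugated — not aromatic (cyclohexane ring).
3 of the 8 rings are aromatic. Total: 3.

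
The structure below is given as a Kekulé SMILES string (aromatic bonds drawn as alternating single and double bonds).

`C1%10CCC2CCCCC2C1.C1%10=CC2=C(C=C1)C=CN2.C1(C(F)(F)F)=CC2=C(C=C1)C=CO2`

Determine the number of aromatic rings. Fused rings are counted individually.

4

The SMILES encodes two fused six-membered saturated carbon rings; a six-membered carbon ring with three alternating C=C double bonds, fused to a five-membered ring containing one N–H nitrogen and two C=C double bonds; a six-membered carbon ring with three alternating C=C double bonds, fused to a five-membered ring containing one oxygen and two C=C double bonds.
The 6-membered ring has only sp³ atoms, so it is not fully conjugated — not aromatic (cyclohexane ring).
The second 6-membered ring has only sp³ atoms, so it is not fully conjugated — not aromatic (cyclohexane ring).
The fused 6/5-membered bicyclic (with one N–H) is a single π system with 9 sp² atoms and 10 π electrons from ring double bonds plus a heteroatom lone pair. 10 = 4(2)+2, so the system is aromatic and both rings count as aromatic (indole).
The fused 6/5-membered bicyclic (with one oxygen) is a single π system with 9 sp² atoms and 10 π electrons from ring double bonds plus a heteroatom lone pair. 10 = 4(2)+2, so the system is aromatic and both rings count as aromatic (benzofuran).
4 of the 6 rings are aromatic. Total: 4.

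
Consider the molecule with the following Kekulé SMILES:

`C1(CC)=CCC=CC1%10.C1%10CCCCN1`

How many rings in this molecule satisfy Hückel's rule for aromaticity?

The SMILES encodes a six-membered carbon ring with two isolated C=C double bonds and two sp³ carbons; a six-membered saturated ring of five carbons and one N–H nitrogen.
The 6-membered ring has two sp³ carbons, so it is not fully conjugated — not aromatic (1,4-cyclohexadiene).
The 6-membered ring with one N–H has only sp³ atoms, so it is not fully conjugated — not aromatic (piperidine).
None of the rings are aromatic. Total: 0.

0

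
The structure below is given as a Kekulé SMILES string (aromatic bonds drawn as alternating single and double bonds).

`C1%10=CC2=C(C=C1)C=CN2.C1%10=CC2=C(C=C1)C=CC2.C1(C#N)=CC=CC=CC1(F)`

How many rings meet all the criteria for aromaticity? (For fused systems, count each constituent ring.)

3

The SMILES encodes a six-membered carbon ring with three alternating C=C double bonds, fused to a five-membered ring containing one N–H nitrogen and two C=C double bonds; a six-membered carbon ring with three alternating C=C double bonds, fused to a five-membered carbon ring containing one C=C double bond and one sp³ carbon; a seven-membered carbon ring with three C=C double bonds and one sp³ carbon.
The fused 6/5-membered bicyclic (with one N–H) is a single π system with 9 sp² atoms and 10 π electrons from ring double bonds plus a heteroatom lone pair. 10 = 4(2)+2, so the system is aromatic and both rings count as aromatic (indole).
The 6-membered ring is planar and fully conjugated; 3 ring double bonds give 6 π electrons. 6 = 4(1)+2, so it is aromatic (benzene ring).
The 5-membered ring has one sp³ carbon, so it is not fully conjugated — not aromatic (cyclopentene ring).
The 7-membered ring has one sp³ carbon, so it is not fully conjugated — not aromatic (cycloheptatriene).
3 of the 5 rings are aromatic. Total: 3.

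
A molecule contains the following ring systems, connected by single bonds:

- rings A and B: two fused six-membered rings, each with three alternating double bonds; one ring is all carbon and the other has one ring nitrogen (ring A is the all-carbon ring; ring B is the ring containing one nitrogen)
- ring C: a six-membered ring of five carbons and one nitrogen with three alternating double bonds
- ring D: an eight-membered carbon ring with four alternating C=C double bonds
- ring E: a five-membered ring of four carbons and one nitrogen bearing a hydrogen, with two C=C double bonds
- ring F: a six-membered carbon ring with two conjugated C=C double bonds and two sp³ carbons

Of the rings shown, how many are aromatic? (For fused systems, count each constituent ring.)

Rings A and B form a fused bicyclic system (with one nitrogen) with 10 sp² atoms and 10 π electrons from ring double bonds. 10 = 4(2)+2, so the system is aromatic and both rings count as aromatic (quinoline).
Ring C has a continuous p-orbital overlap around the ring; 3 ring double bonds give 6 π electrons. That satisfies 4n+2 with n=1, so ring C is aromatic (pyridine).
Ring D has only sp² ring atoms; a planar conformation would have a fully conjugated π system of 8 electrons. But 8 = 4(2), which is 4n not 4n+2, so ring D is not aromatic (cyclooctatetraene) — cyclooctatetraene distorts into a non-planar tub to avoid antiaromaticity.
Ring E is fully conjugated (every ring atom contributes a p orbital); 2 ring double bonds (4 π electrons) plus a heteroatom lone pair (2) give 6 π electrons. 6 = 4(1)+2, so ring E is aromatic (pyrrole).
Ring F has two sp³ carbons, so it is not fully conjugated — not aromatic (1,3-cyclohexadiene).
Aromatic: A, B, C, E. Total: 4.

4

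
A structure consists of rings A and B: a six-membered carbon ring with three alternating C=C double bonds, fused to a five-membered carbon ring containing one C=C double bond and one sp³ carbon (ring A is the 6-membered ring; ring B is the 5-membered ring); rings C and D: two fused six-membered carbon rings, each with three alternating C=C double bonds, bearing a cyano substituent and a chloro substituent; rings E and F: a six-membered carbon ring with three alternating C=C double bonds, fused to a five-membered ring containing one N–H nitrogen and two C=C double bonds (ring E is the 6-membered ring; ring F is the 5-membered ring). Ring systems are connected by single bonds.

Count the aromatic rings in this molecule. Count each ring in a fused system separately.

Ring A has a continuous p-orbital overlap around the ring; 3 ring double bonds give 6 π electrons. 6 = 4(1)+2, so ring A is aromatic (benzene ring).
Ring B has one sp³ carbon, so it is not fully conjugated — not aromatic (cyclopentene ring).
Rings C and D form a fused bicyclic system with 10 sp² atoms and 10 π electrons from ring double bonds. 10 = 4(2)+2, so the system is aromatic and both rings count as aromatic (naphthalene).
Rings E and F form a fused bicyclic system (with one N–H) with 9 sp² atoms and 10 π electrons from ring double bonds plus a heteroatom lone pair. 10 = 4(2)+2, so the system is aromatic and both rings count as aromatic (indole).
Aromatic: A, C, D, E, F. Total: 5.

5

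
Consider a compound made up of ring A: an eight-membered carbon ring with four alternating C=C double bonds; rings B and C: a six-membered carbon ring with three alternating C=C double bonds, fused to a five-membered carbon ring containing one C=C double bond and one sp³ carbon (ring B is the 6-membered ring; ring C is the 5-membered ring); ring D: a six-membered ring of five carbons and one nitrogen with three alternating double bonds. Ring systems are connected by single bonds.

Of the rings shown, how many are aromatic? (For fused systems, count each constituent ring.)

2

Ring A has only sp² ring atoms; a planar conformation would have a fully conjugated π system of 8 electrons. But 8 = 4(2), which is 4n not 4n+2, so ring A is not aromatic (cyclooctatetraene) — cyclooctatetraene distorts into a non-planar tub to avoid antiaromaticity.
Ring B has a continuous p-orbital overlap around the ring; 3 ring double bonds give 6 π electrons. 6 = 4(1)+2, so ring B is aromatic (benzene ring).
Ring C has one sp³ carbon, so it is not fully conjugated — not aromatic (cyclopentene ring).
Ring D has a continuous p-orbital overlap around the ring; 3 ring double bonds give 6 π electrons. That satisfies 4n+2 with n=1, so ring D is aromatic (pyridine).
Aromatic: B, D. Total: 2.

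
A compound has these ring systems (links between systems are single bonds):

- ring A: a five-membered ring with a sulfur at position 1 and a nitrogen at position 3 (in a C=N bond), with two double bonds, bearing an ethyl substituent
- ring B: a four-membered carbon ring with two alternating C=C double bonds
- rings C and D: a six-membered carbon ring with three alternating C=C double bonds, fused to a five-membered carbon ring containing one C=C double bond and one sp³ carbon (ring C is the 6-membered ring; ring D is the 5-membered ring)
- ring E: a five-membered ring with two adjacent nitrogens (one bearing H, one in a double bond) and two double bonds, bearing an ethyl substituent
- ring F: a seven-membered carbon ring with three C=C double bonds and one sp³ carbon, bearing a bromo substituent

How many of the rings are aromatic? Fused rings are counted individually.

3

Ring A is planar and fully conjugated; 2 ring double bonds (4 π electrons) plus a heteroatom lone pair (2) give 6 π electrons. 6 = 4(1)+2, so ring A is aromatic (thiazole).
Ring B has only sp² ring atoms; a planar conformation would have a fully conjugated π system of 4 electrons. But 4 = 4(1), which is 4n not 4n+2, so ring B is not aromatic (cyclobutadiene) — cyclobutadiene is antiaromatic and distorts to a rectangle.
Ring C is planar and fully conjugated; 3 ring double bonds give 6 π electrons. 6 = 4(1)+2, so ring C is aromatic (benzene ring).
Ring D has one sp³ carbon, so it is not fully conjugated — not aromatic (cyclopentene ring).
Ring E is planar and fully conjugated; 2 ring double bonds (4 π electrons) plus a heteroatom lone pair (2) give 6 π electrons. That satisfies 4n+2 with n=1, so ring E is aromatic (pyrazole).
Ring F has one sp³ carbon, so it is not fully conjugated — not aromatic (cycloheptatriene).
Aromatic: A, C, E. Total: 3.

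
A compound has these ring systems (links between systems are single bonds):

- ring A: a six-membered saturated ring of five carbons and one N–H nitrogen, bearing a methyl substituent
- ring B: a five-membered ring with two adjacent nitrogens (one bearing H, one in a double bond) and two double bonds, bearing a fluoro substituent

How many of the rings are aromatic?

1

Ring A has only sp³ atoms, so it is not fully conjugated — not aromatic (piperidine).
Ring B is fully conjugated (every ring atom contributes a p orbital); 2 ring double bonds (4 π electrons) plus a heteroatom lone pair (2) give 6 π electrons. Since 6 = 4n+2 (n=1), ring B is aromatic (pyrazole).
Aromatic: B. Total: 1.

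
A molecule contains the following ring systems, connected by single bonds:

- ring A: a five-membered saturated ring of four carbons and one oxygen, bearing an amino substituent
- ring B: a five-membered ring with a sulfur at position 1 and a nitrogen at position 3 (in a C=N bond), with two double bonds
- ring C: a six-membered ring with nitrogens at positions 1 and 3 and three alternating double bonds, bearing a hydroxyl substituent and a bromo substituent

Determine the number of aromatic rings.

Ring A has only sp³ atoms, so it is not fully conjugated — not aromatic (tetrahydrofuran).
Ring B is fully conjugated (every ring atom contributes a p orbital); 2 ring double bonds (4 π electrons) plus a heteroatom lone pair (2) give 6 π electrons. Since 6 = 4n+2 (n=1), ring B is aromatic (thiazole).
Ring C is planar and fully conjugated; 3 ring double bonds give 6 π electrons. That satisfies 4n+2 with n=1, so ring C is aromatic (pyrimidine).
Aromatic: B, C. Total: 2.

2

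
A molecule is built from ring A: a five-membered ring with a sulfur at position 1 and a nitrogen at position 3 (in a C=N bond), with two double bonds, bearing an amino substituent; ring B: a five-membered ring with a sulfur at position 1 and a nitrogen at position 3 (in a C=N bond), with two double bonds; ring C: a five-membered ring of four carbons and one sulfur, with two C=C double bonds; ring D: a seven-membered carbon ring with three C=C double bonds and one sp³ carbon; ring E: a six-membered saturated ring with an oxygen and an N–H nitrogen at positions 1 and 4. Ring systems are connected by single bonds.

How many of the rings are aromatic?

3

Ring A is planar and fully conjugated; 2 ring double bonds (4 π electrons) plus a heteroatom lone pair (2) give 6 π electrons. That satisfies 4n+2 with n=1, so ring A is aromatic (thiazole).
Ring B has a continuous p-orbital overlap around the ring; 2 ring double bonds (4 π electrons) plus a heteroatom lone pair (2) give 6 π electrons. 6 = 4(1)+2, so ring B is aromatic (thiazole).
Ring C has a continuous p-orbital overlap around the ring; 2 ring double bonds (4 π electrons) plus a heteroatom lone pair (2) give 6 π electrons. Since 6 = 4n+2 (n=1), ring C is aromatic (thiophene).
Ring D has one sp³ carbon, so it is not fully conjugated — not aromatic (cycloheptatriene).
Ring E has only sp³ atoms, so it is not fully conjugated — not aromatic (morpholine).
Aromatic: A, B, C. Total: 3.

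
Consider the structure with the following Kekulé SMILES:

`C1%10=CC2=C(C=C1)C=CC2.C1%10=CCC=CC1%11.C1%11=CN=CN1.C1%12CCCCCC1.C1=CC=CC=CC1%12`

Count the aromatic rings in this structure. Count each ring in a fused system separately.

2

The SMILES encodes a six-membered carbon ring with three alternating C=C double bonds, fused to a five-membered carbon ring containing one C=C double bond and one sp³ carbon; a six-membered carbon ring with two isolated C=C double bonds and two sp³ carbons; a five-membered ring with nitrogens at positions 1 and 3 (one bearing H, one in a C=N bond) and two double bonds; a seven-membered saturated carbon ring; a seven-membered carbon ring with three C=C double bonds and one sp³ carbon.
The 6-membered ring is fully conjugated (every ring atom contributes a p orbital); 3 ring double bonds give 6 π electrons. 6 = 4(1)+2, so it is aromatic (benzene ring).
The 5-membered ring has one sp³ carbon, so it is not fully conjugated — not aromatic (cyclopentene ring).
The second 6-membered ring has two sp³ carbons, so it is not fully conjugated — not aromatic (1,4-cyclohexadiene).
The 5-membered ring with two nitrogens (one N–H, one =N–) is planar and fully conjugated; 2 ring double bonds (4 π electrons) plus a heteroatom lone pair (2) give 6 π electrons. That satisfies 4n+2 with n=1, so it is aromatic (imidazole).
The 7-membered ring has only sp³ atoms, so it is not fully conjugated — not aromatic (cycloheptane).
The second 7-membered ring has one sp³ carbon, so it is not fully conjugated — not aromatic (cycloheptatriene).
2 of the 6 rings are aromatic. Total: 2.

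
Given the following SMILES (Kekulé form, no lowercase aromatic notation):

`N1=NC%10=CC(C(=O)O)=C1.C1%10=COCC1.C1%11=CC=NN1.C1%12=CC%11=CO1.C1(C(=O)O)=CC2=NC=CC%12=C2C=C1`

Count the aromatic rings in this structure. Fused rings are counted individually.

5

The SMILES encodes a six-membered ring with two adjacent nitrogens and three alternating double bonds; a five-membered ring of four carbons and one oxygen, with one C=C double bond and two sp³ carbons; a five-membered ring with two adjacent nitrogens (one bearing H, one in a double bond) and two double bonds; a five-membered ring of four carbons and one oxygen, with two C=C double bonds; two fused six-membered rings, each with three alternating double bonds; one ring is all carbon and the other has one ring nitrogen.
The 6-membered ring with two nitrogens (1,2) is fully conjugated (every ring atom contributes a p orbital); 3 ring double bonds give 6 π electrons. That satisfies 4n+2 with n=1, so it is aromatic (pyridazine).
The 5-membered ring with one oxygen has two sp³ carbons, so it is not fully conjugated — not aromatic (2,3-dihydrofuran).
The 5-membered ring with two adjacent nitrogens (one N–H, one =N–) has a continuous p-orbital overlap around the ring; 2 ring double bonds (4 π electrons) plus a heteroatom lone pair (2) give 6 π electrons. Since 6 = 4n+2 (n=1), it is aromatic (pyrazole).
The second 5-membered ring with one oxygen is fully conjugated (every ring atom contributes a p orbital); 2 ring double bonds (4 π electrons) plus a heteroatom lone pair (2) give 6 π electrons. That satisfies 4n+2 with n=1, so it is aromatic (furan).
The fused 6/6-membered bicyclic (with one nitrogen) is a single π system with 10 sp² atoms and 10 π electrons from ring double bonds. 10 = 4(2)+2, so the system is aromatic and both rings count as aromatic (quinoline).
5 of the 6 rings are aromatic. Total: 5.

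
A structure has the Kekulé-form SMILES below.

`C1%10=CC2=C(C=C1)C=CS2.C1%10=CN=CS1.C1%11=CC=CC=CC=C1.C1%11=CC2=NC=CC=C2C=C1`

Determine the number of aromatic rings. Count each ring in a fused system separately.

The SMILES encodes a six-membered carbon ring with three alternating C=C double bonds, fused to a five-membered ring containing one sulfur and two C=C double bonds; a five-membered ring with a sulfur at position 1 and a nitrogen at position 3 (in a C=N bond), with two double bonds; an eight-membered carbon ring with four alternating C=C double bonds; two fused six-membered rings, each with three alternating double bonds; one ring is all carbon and the other has one ring nitrogen.
The fused 6/5-membered bicyclic (with one sulfur) is a single π system with 9 sp² atoms and 10 π electrons from ring double bonds plus a heteroatom lone pair. 10 = 4(2)+2, so the system is aromatic and both rings count as aromatic (benzothiophene).
The 5-membered ring with one sulfur and one =N– has a continuous p-orbital overlap around the ring; 2 ring double bonds (4 π electrons) plus a heteroatom lone pair (2) give 6 π electrons. 6 = 4(1)+2, so it is aromatic (thiazole).
The 8-membered ring has only sp² ring atoms; a planar conformation would have a fully conjugated π system of 8 electrons. But 8 = 4(2), which is 4n not 4n+2, so it is not aromatic (cyclooctatetraene) — cyclooctatetraene distorts into a non-planar tub to avoid antiaromaticity.
The fused 6/6-membered bicyclic (with one nitrogen) is a single π system with 10 sp² atoms and 10 π electrons from ring double bonds. 10 = 4(2)+2, so the system is aromatic and both rings count as aromatic (quinoline).
5 of the 6 rings are aromatic. Total: 5.

5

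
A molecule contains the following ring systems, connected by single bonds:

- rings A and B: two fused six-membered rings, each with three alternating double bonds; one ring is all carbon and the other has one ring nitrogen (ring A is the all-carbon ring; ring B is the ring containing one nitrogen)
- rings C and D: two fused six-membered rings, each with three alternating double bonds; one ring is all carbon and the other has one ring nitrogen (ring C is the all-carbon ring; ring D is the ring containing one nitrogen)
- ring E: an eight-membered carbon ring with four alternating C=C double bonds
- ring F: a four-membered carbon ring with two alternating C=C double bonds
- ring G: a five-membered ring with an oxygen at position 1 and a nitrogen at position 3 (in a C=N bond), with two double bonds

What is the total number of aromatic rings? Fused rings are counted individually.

5

Rings A and B form a fused bicyclic system (with one nitrogen) with 10 sp² atoms and 10 π electrons from ring double bonds. 10 = 4(2)+2, so the system is aromatic and both rings count as aromatic (quinoline).
Rings C and D form a fused bicyclic system (with one nitrogen) with 10 sp² atoms and 10 π electrons from ring double bonds. 10 = 4(2)+2, so the system is aromatic and both rings count as aromatic (quinoline).
Ring E has only sp² ring atoms; a planar conformation would have a fully conjugated π system of 8 electrons. But 8 = 4(2), which is 4n not 4n+2, so ring E is not aromatic (cyclooctatetraene) — cyclooctatetraene distorts into a non-planar tub to avoid antiaromaticity.
Ring F has only sp² ring atoms; a planar conformation would have a fully conjugated π system of 4 electrons. But 4 = 4(1), which is 4n not 4n+2, so ring F is not aromatic (cyclobutadiene) — cyclobutadiene is antiaromatic and distorts to a rectangle.
Ring G has a continuous p-orbital overlap around the ring; 2 ring double bonds (4 π electrons) plus a heteroatom lone pair (2) give 6 π electrons. That satisfies 4n+2 with n=1, so ring G is aromatic (oxazole).
Aromatic: A, B, C, D, G. Total: 5.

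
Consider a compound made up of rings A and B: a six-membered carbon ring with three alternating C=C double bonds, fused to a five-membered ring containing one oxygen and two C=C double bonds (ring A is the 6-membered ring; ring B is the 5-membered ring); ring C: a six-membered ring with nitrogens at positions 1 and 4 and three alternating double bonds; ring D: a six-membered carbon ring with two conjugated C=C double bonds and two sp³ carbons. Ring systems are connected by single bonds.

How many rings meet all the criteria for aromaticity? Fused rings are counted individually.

Rings A and B form a fused bicyclic system (with one oxygen) with 9 sp² atoms and 10 π electrons from ring double bonds plus a heteroatom lone pair. 10 = 4(2)+2, so the system is aromatic and both rings count as aromatic (benzofuran).
Ring C is planar and fully conjugated; 3 ring double bonds give 6 π electrons. 6 = 4(1)+2, so ring C is aromatic (pyrazine).
Ring D has two sp³ carbons, so it is not fully conjugated — not aromatic (1,3-cyclohexadiene).
Aromatic: A, B, C. Total: 3.

3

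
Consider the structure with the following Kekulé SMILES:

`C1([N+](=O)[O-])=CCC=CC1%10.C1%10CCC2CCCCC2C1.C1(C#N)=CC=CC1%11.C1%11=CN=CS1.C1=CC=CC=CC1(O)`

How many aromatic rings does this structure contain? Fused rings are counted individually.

1

The SMILES encodes a six-membered carbon ring with two isolated C=C double bonds and two sp³ carbons; two fused six-membered saturated carbon rings; a five-membered carbon ring with two conjugated C=C double bonds and one sp³ carbon; a five-membered ring with a sulfur at position 1 and a nitrogen at position 3 (in a C=N bond), with two double bonds; a seven-membered carbon ring with three C=C double bonds and one sp³ carbon.
The 6-membered ring has two sp³ carbons, so it is not fully conjugated — not aromatic (1,4-cyclohexadiene).
The second 6-membered ring has only sp³ atoms, so it is not fully conjugated — not aromatic (cyclohexane ring).
The third 6-membered ring has only sp³ atoms, so it is not fully conjugated — not aromatic (cyclohexane ring).
The 5-membered ring has one sp³ carbon, so it is not fully conjugated — not aromatic (cyclopentadiene).
The 5-membered ring with one sulfur and one =N– is fully conjugated (every ring atom contributes a p orbital); 2 ring double bonds (4 π electrons) plus a heteroatom lone pair (2) give 6 π electrons. 6 = 4(1)+2, so it is aromatic (thiazole).
The 7-membered ring has one sp³ carbon, so it is not fully conjugated — not aromatic (cycloheptatriene).
1 of the 6 rings is aromatic. Total: 1.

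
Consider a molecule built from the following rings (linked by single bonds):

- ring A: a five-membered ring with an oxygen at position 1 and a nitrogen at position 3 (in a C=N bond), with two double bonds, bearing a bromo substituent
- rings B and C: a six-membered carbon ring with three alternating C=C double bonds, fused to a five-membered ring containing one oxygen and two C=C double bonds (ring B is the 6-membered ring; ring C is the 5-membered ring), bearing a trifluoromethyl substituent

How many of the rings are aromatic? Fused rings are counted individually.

3

Ring A is planar and fully conjugated; 2 ring double bonds (4 π electrons) plus a heteroatom lone pair (2) give 6 π electrons. Since 6 = 4n+2 (n=1), ring A is aromatic (oxazole).
Rings B and C form a fused bicyclic system (with one oxygen) with 9 sp² atoms and 10 π electrons from ring double bonds plus a heteroatom lone pair. 10 = 4(2)+2, so the system is aromatic and both rings count as aromatic (benzofuran).
Aromatic: A, B, C. Total: 3.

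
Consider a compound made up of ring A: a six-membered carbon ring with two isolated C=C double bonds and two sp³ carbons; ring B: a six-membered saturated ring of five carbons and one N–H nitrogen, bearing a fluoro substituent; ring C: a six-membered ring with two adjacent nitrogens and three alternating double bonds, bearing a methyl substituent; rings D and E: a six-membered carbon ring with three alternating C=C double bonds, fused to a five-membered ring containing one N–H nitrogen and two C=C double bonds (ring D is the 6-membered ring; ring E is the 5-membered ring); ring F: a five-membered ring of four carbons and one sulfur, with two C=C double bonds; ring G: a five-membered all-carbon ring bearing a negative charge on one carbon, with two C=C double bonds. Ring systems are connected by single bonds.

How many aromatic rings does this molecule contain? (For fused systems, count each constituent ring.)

5

Ring A has two sp³ carbons, so it is not fully conjugated — not aromatic (1,4-cyclohexadiene).
Ring B has only sp³ atoms, so it is not fully conjugated — not aromatic (piperidine).
Ring C is fully conjugated (every ring atom contributes a p orbital); 3 ring double bonds give 6 π electrons. That satisfies 4n+2 with n=1, so ring C is aromatic (pyridazine).
Rings D and E form a fused bicyclic system (with one N–H) with 9 sp² atoms and 10 π electrons from ring double bonds plus a heteroatom lone pair. 10 = 4(2)+2, so the system is aromatic and both rings count as aromatic (indole).
Ring F is fully conjugated (every ring atom contributes a p orbital); 2 ring double bonds (4 π electrons) plus a heteroatom lone pair (2) give 6 π electrons. That satisfies 4n+2 with n=1, so ring F is aromatic (thiophene).
Ring G has a continuous p-orbital overlap around the ring; 2 ring double bonds (4 π electrons) plus the carbanion lone pair (2) give 6 π electrons. 6 = 4(1)+2, so ring G is aromatic (cyclopentadienyl anion).
Aromatic: C, D, E, F, G. Total: 5.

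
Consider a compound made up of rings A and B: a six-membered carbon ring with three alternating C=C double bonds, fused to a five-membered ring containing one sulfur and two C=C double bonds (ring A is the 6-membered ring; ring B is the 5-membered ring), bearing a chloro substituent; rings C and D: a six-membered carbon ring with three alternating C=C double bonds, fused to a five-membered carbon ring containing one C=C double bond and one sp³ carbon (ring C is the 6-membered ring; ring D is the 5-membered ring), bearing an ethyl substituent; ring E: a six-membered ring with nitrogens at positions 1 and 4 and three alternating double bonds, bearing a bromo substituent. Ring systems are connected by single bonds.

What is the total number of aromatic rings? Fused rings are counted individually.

Rings A and B form a fused bicyclic system (with one sulfur) with 9 sp² atoms and 10 π electrons from ring double bonds plus a heteroatom lone pair. 10 = 4(2)+2, so the system is aromatic and both rings count as aromatic (benzothiophene).
Ring C is fully conjugated (every ring atom contributes a p orbital); 3 ring double bonds give 6 π electrons. Since 6 = 4n+2 (n=1), ring C is aromatic (benzene ring).
Ring D has one sp³ carbon, so it is not fully conjugated — not aromatic (cyclopentene ring).
Ring E has a continuous p-orbital overlap around the ring; 3 ring double bonds give 6 π electrons. That satisfies 4n+2 with n=1, so ring E is aromatic (pyrazine).
Aromatic: A, B, C, E. Total: 4.

4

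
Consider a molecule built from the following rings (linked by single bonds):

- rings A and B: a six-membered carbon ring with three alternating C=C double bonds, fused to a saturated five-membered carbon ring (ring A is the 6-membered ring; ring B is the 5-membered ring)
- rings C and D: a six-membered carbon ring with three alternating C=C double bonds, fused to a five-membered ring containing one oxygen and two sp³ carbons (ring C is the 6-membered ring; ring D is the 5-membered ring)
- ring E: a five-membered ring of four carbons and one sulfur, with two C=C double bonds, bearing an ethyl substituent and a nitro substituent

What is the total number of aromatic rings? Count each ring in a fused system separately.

Ring A is fully conjugated (every ring atom contributes a p orbital); 3 ring double bonds give 6 π electrons. 6 = 4(1)+2, so ring A is aromatic (benzene ring).
Ring B has three sp³ carbons, so it is not fully conjugated — not aromatic (cyclopentane ring).
Ring C has a continuous p-orbital overlap around the ring; 3 ring double bonds give 6 π electrons. Since 6 = 4n+2 (n=1), ring C is aromatic (benzene ring).
Ring D has two sp³ carbons, so it is not fully conjugated — not aromatic (oxolane ring).
Ring E is planar and fully conjugated; 2 ring double bonds (4 π electrons) plus a heteroatom lone pair (2) give 6 π electrons. Since 6 = 4n+2 (n=1), ring E is aromatic (thiophene).
Aromatic: A, C, E. Total: 3.

3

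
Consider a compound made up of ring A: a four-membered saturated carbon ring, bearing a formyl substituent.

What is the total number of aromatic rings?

0

Ring A has only sp³ atoms, so it is not fully conjugated — not aromatic (cyclobutane).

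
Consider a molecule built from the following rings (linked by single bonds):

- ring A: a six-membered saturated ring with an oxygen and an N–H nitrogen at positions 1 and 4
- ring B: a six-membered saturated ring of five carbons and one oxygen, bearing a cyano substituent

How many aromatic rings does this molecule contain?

0

Ring A has only sp³ atoms, so it is not fully conjugated — not aromatic (morpholine).
Ring B has only sp³ atoms, so it is not fully conjugated — not aromatic (tetrahydropyran).
No ring is aromatic. Total: 0.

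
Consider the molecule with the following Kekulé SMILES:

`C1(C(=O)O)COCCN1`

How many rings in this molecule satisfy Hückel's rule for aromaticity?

0

The SMILES encodes a six-membered saturated ring with an oxygen and an N–H nitrogen at positions 1 and 4.
The 6-membered ring with one oxygen and one N–H (1,4) has only sp³ atoms, so it is not fully conjugated — not aromatic (morpholine).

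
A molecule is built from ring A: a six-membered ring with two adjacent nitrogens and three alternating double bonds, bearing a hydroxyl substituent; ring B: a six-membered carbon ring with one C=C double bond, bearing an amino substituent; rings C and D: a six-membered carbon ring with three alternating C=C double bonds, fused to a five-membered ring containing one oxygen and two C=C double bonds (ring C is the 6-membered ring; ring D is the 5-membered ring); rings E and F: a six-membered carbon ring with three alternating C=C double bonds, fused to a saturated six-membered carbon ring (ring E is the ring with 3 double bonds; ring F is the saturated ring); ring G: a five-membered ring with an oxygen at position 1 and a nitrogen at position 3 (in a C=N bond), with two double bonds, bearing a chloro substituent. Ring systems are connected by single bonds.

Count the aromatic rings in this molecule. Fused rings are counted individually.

Ring A is fully conjugated (every ring atom contributes a p orbital); 3 ring double bonds give 6 π electrons. That satisfies 4n+2 with n=1, so ring A is aromatic (pyridazine).
Ring B has four sp³ carbons, so it is not fully conjugated — not aromatic (cyclohexene).
Rings C and D form a fused bicyclic system (with one oxygen) with 9 sp² atoms and 10 π electrons from ring double bonds plus a heteroatom lone pair. 10 = 4(2)+2, so the system is aromatic and both rings count as aromatic (benzofuran).
Ring E is fully conjugated (every ring atom contributes a p orbital); 3 ring double bonds give 6 π electrons. That satisfies 4n+2 with n=1, so ring E is aromatic (benzene ring).
Ring F has four sp³ carbons, so it is not fully conjugated — not aromatic (cyclohexane ring).
Ring G has a continuous p-orbital overlap around the ring; 2 ring double bonds (4 π electrons) plus a heteroatom lone pair (2) give 6 π electrons. That satisfies 4n+2 with n=1, so ring G is aromatic (oxazole).
Aromatic: A, C, D, E, G. Total: 5.

5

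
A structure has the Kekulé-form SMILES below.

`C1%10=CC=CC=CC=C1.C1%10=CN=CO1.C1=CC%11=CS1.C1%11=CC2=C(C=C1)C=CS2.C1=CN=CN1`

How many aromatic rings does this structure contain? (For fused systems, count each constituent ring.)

5

The SMILES encodes an eight-membered carbon ring with four alternating C=C double bonds; a five-membered ring with an oxygen at position 1 and a nitrogen at position 3 (in a C=N bond), with two double bonds; a five-membered ring of four carbons and one sulfur, with two C=C double bonds; a six-membered carbon ring with three alternating C=C double bonds, fused to a five-membered ring containing one sulfur and two C=C double bonds; a five-membered ring with nitrogens at positions 1 and 3 (one bearing H, one in a C=N bond) and two double bonds.
The 8-membered ring has only sp² ring atoms; a planar conformation would have a fully conjugated π system of 8 electrons. But 8 = 4(2), which is 4n not 4n+2, so it is not aromatic (cyclooctatetraene) — cyclooctatetraene distorts into a non-planar tub to avoid antiaromaticity.
The 5-membered ring with one oxygen and one =N– is fully conjugated (every ring atom contributes a p orbital); 2 ring double bonds (4 π electrons) plus a heteroatom lone pair (2) give 6 π electrons. Since 6 = 4n+2 (n=1), it is aromatic (oxazole).
The 5-membered ring with one sulfur is fully conjugated (every ring atom contributes a p orbital); 2 ring double bonds (4 π electrons) plus a heteroatom lone pair (2) give 6 π electrons. 6 = 4(1)+2, so it is aromatic (thiophene).
The fused 6/5-membered bicyclic (with one sulfur) is a single π system with 9 sp² atoms and 10 π electrons from ring double bonds plus a heteroatom lone pair. 10 = 4(2)+2, so the system is aromatic and both rings count as aromatic (benzothiophene).
The 5-membered ring with two nitrogens (one N–H, one =N–) is fully conjugated (every ring atom contributes a p orbital); 2 ring double bonds (4 π electrons) plus a heteroatom lone pair (2) give 6 π electrons. 6 = 4(1)+2, so it is aromatic (imidazole).
5 of the 6 rings are aromatic. Total: 5.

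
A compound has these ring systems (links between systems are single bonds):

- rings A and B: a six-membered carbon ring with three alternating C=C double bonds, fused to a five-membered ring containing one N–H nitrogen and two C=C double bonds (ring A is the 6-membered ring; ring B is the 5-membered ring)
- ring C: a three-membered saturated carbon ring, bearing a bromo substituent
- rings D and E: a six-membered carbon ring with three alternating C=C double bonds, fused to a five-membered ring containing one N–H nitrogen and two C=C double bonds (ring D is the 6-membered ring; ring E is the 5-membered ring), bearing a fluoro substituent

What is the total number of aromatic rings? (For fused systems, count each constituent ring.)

Rings A and B form a fused bicyclic system (with one N–H) with 9 sp² atoms and 10 π electrons from ring double bonds plus a heteroatom lone pair. 10 = 4(2)+2, so the system is aromatic and both rings count as aromatic (indole).
Ring C has only sp³ atoms, so it is not fully conjugated — not aromatic (cyclopropane).
Rings D and E form a fused bicyclic system (with one N–H) with 9 sp² atoms and 10 π electrons from ring double bonds plus a heteroatom lone pair. 10 = 4(2)+2, so the system is aromatic and both rings count as aromatic (indole).
Aromatic: A, B, D, E. Total: 4.

4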